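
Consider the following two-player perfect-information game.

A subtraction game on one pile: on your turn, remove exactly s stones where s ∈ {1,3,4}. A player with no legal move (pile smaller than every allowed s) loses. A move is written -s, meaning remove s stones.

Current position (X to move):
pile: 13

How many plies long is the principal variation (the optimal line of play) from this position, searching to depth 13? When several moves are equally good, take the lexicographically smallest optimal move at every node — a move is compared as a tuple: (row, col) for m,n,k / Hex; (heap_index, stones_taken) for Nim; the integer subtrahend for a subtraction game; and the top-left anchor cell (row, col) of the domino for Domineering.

p1 X@[13]: -1[12]-1 -3[10]-1 -4[9]+1*
p2 O@[9]: -1[8]-1* -3[6]-1 -4[5]-1
p3 X@[8]: -1[7]+1* -3[5]-1 -4[4]-1
p4 O@[7]: -1[6]-1* -3[4]-1 -4[3]-1
p5 X@[6]: -1[5]-1 -3[3]-1 -4[2]+1*
p6 O@[2]: -1[1]-1*
p7 X@[1]: -1[0]+1*
p8 O@[0] terminal -1; root [13] d13

PV length from [13]: 7 plies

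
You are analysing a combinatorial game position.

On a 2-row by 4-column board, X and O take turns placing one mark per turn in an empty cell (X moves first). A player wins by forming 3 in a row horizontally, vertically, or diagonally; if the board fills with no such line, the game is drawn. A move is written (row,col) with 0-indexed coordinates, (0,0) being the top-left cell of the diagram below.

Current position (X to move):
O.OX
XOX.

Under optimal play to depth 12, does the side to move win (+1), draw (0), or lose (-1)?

[O.OX/XOX.] X move#1: (0,1):+0/OXOX/XOX.*, (1,3):-1/O.OX/XOXX
[OXOX/XOX.] O move#2: (1,3):+0/OXOX/XOXO*
[OXOX/XOXO] end (terminal +0, X#3); searched O.OX/XOX. to 12

value(O.OX/XOX., X) = 0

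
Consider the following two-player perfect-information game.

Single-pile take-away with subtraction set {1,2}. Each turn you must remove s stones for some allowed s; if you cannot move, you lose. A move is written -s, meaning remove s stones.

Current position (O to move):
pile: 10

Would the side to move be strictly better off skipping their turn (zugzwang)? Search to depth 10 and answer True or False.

zugzwang(10, O) = False

[10] O move#1: -1:+1/9*, -2:-1/8
[9] X move#2: -1:-1/8*, -2:-1/7
[8] O move#3: -1:-1/7, -2:+1/6*
[6] X move#4: -1:-1/5*, -2:-1/4
[5] O move#5: -1:-1/4, -2:+1/3*
[3] X move#6: -1:-1/2*, -2:-1/1
[2] O move#7: -1:-1/1, -2:+1/0*
[0] end (terminal -1, X#8); searched 10 to 10
pass branch (X moves first from the same position):
  | [10] X move#1: -1:+1/9*, -2:-1/8
  | [9] O move#2: -1:-1/8*, -2:-1/7
  | [8] X move#3: -1:-1/7, -2:+1/6*
  | [6] O move#4: -1:-1/5*, -2:-1/4
  | [5] X move#5: -1:-1/4, -2:+1/3*
  | [3] O move#6: -1:-1/2*, -2:-1/1
  | [2] X move#7: -1:-1/1, -2:+1/0*
  | [0] end (terminal -1, O#8); searched 10 to 10
O moving scores +1; O passing scores -1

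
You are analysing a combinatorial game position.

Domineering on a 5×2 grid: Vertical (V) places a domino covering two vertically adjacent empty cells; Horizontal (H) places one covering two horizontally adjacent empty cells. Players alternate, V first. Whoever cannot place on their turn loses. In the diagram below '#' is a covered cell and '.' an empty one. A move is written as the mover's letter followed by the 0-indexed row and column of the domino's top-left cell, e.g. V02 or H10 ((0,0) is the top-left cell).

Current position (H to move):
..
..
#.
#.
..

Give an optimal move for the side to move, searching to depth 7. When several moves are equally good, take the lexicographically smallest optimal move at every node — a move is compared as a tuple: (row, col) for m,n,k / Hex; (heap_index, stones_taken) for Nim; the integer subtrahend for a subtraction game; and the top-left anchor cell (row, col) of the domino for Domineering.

ply 1, H at ../../#./#./.. | H00=+1→##/../#./#./..*; H10=+1→../##/#./#./..; H40=-1→../../#./#./##
ply 2, V at ##/../#./#./.. | V11=-1→##/.#/##/#./..*; V21=-1→##/../##/##/..; V31=-1→##/../#./##/.#
ply 3, H at ##/.#/##/#./.. | H40=+1→##/.#/##/#./##*
ply 4: ##/.#/##/#./## is terminal -1 (V); from ../../#./#./.. depth 7

H's best at [../../#./#./..]: H00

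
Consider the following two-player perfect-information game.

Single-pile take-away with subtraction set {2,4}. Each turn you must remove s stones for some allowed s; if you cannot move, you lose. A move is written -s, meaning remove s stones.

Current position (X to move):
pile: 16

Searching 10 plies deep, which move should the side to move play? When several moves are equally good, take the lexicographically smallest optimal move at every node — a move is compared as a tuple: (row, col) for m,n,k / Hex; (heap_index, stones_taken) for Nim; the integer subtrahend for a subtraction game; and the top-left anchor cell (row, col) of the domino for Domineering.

X's best at [16]: -4

ply 1, X at 16 | -2=-1→14; -4=+1→12*
ply 2, O at 12 | -2=-1→10*; -4=-1→8
ply 3, X at 10 | -2=-1→8; -4=+1→6*
ply 4, O at 6 | -2=-1→4*; -4=-1→2
ply 5, X at 4 | -2=-1→2; -4=+1→0*
ply 6: 0 is terminal -1 (O); from 16 depth 10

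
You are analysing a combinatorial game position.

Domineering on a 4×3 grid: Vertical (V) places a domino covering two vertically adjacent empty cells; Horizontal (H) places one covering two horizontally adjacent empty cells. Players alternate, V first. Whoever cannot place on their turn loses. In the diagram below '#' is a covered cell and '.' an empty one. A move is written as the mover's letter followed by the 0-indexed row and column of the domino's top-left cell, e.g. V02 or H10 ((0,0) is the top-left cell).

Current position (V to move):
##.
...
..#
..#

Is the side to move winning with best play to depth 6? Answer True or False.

[##./.../..#/..#] V move#1: V02:-1/###/..#/..#/..#, V10:+1/##./#../#.#/..#*, V11:+1/##./.#./.##/..#, V20:+1/##./.../#.#/#.#, V21:+1/##./.../.##/.##
[##./#../#.#/..#] H move#2: H11:-1/##./###/#.#/..#*, H30:-1/##./#../#.#/###
[##./###/#.#/..#] V move#3: V21:+1/##./###/###/.##*
[##./###/###/.##] end (terminal -1, H#4); searched ##./.../..#/..# to 6

V winning at [##./.../..#/..#]: True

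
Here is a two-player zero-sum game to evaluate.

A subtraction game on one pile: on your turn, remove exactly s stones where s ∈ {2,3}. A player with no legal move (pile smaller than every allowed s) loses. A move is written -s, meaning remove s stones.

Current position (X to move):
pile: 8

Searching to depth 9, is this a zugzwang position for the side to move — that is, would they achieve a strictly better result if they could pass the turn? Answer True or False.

p1 X@[8]: -2[6]+1* -3[5]+1
p2 O@[6]: -2[4]-1* -3[3]-1
p3 X@[4]: -2[2]-1 -3[1]+1*
p4 O@[1] terminal -1; root [8] d9
suppose X passes — search the same position with O to move:
pass> p1 O@[8]: -2[6]+1* -3[5]+1
pass> p2 X@[6]: -2[4]-1* -3[3]-1
pass> p3 O@[4]: -2[2]-1 -3[1]+1*
pass> p4 X@[1] terminal -1; root [8] d9
for X: play +1, pass -1

zugzwang(8, X) = False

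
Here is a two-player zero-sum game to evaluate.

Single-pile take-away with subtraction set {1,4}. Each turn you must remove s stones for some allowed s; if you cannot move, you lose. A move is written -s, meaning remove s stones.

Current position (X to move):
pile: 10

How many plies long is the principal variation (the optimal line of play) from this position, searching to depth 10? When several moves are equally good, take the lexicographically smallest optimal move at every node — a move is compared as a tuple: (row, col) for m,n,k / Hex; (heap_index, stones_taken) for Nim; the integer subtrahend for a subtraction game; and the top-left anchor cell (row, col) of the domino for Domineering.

PV length from [10]: 4 plies

p1 X@[10]: -1[9]-1* -4[6]-1
p2 O@[9]: -1[8]-1 -4[5]+1*
p3 X@[5]: -1[4]-1* -4[1]-1
p4 O@[4]: -1[3]-1 -4[0]+1*
p5 X@[0] terminal -1; root [10] d10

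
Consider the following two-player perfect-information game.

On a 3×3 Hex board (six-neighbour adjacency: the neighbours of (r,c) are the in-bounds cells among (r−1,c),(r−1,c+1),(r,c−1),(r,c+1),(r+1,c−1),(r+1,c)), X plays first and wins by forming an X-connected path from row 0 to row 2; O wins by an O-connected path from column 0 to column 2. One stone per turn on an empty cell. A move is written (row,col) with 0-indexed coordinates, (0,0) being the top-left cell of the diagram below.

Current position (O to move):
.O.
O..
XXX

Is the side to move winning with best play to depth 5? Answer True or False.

O winning at [.O./O../XXX]: True

p1 O@[.O./O../XXX]: (0,0)[OO./O../XXX]-1 (0,2)[.OO/O../XXX]+1* (1,1)[.O./OO./XXX]+1 (1,2)[.O./O.O/XXX]+1
p2 X@[.OO/O../XXX] terminal -1; root [.O./O../XXX] d5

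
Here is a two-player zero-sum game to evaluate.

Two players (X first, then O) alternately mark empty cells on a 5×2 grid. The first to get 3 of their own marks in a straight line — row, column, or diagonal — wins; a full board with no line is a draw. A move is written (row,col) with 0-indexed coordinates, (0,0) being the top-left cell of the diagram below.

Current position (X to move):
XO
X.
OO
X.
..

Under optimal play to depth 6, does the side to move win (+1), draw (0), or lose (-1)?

[XO/X./OO/X./..] X move#1: (1,1):+0/XO/XX/OO/X./..*, (3,1):-1/XO/X./OO/XX/.., (4,0):-1/XO/X./OO/X./X., (4,1):-1/XO/X./OO/X./.X
[XO/XX/OO/X./..] O move#2: (3,1):+0/XO/XX/OO/XO/..*, (4,0):+0/XO/XX/OO/X./O., (4,1):+0/XO/XX/OO/X./.O
[XO/XX/OO/XO/..] X move#3: (4,0):-1/XO/XX/OO/XO/X., (4,1):+0/XO/XX/OO/XO/.X*
[XO/XX/OO/XO/.X] O move#4: (4,0):+0/XO/XX/OO/XO/OX*
[XO/XX/OO/XO/OX] end (terminal +0, X#5); searched XO/X./OO/X./.. to 6

value(XO/X./OO/X./.., X) = 0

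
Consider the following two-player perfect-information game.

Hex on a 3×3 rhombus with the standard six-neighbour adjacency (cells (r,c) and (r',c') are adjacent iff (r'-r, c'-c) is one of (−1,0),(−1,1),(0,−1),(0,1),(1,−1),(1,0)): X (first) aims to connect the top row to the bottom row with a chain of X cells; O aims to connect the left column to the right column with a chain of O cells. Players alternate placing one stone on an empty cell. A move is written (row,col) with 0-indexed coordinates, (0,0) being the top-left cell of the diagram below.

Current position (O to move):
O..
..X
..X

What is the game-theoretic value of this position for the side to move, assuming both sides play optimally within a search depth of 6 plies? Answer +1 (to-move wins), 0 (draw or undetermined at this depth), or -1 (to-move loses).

value(O../..X/..X, O) = +1

[O../..X/..X] O move#1: (0,1):-1/OO./..X/..X, (0,2):+1/O.O/..X/..X*, (1,0):-1/O../O.X/..X, (1,1):-1/O../.OX/..X, (2,0):-1/O../..X/O.X, (2,1):-1/O../..X/.OX
[O.O/..X/..X] X move#2: (0,1):-1/OXO/..X/..X*, (1,0):-1/O.O/X.X/..X, (1,1):-1/O.O/.XX/..X, (2,0):-1/O.O/..X/X.X, (2,1):-1/O.O/..X/.XX
[OXO/..X/..X] O move#3: (1,0):-1/OXO/O.X/..X, (1,1):+1/OXO/.OX/..X*, (2,0):-1/OXO/..X/O.X, (2,1):-1/OXO/..X/.OX
[OXO/.OX/..X] X move#4: (1,0):-1/OXO/XOX/..X*, (2,0):-1/OXO/.OX/X.X, (2,1):-1/OXO/.OX/.XX
[OXO/XOX/..X] O move#5: (2,0):+1/OXO/XOX/O.X*, (2,1):-1/OXO/XOX/.OX
[OXO/XOX/O.X] end (terminal -1, X#6); searched O../..X/..X to 6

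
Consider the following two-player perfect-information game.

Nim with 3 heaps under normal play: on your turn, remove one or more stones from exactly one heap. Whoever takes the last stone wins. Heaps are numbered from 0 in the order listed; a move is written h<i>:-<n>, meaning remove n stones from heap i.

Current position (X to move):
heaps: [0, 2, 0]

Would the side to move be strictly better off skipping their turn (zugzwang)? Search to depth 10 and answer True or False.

p1 X@[(0,2,0)]: h1:-1[(0,1,0)]-1 h1:-2[(0,0,0)]+1*
p2 O@[(0,0,0)] terminal -1; root [(0,2,0)] d10
if X skipped the turn, O would face:
~ p1 O@[(0,2,0)]: h1:-1[(0,1,0)]-1 h1:-2[(0,0,0)]+1*
~ p2 X@[(0,0,0)] terminal -1; root [(0,2,0)] d10
compare (X): move=+1 vs pass=-1

zugzwang((0,2,0), X) = False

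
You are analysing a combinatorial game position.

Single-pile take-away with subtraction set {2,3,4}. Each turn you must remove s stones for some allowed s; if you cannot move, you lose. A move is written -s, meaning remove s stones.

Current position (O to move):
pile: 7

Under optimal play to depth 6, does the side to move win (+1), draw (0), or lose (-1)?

value(7, O) = -1

ply 1, O at 7 | -2=-1→5*; -3=-1→4; -4=-1→3
ply 2, X at 5 | -2=-1→3; -3=-1→2; -4=+1→1*
ply 3: 1 is terminal -1 (O); from 7 depth 6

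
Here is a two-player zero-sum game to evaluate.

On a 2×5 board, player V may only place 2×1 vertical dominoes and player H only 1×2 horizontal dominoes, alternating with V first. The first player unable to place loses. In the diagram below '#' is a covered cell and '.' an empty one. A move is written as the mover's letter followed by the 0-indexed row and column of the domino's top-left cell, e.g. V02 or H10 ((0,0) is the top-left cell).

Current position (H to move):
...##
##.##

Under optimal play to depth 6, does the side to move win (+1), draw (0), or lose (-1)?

[...##/##.##] H move#1: H00:-1/##.##/##.##, H01:+1/.####/##.##*
[.####/##.##] end (terminal -1, V#2); searched ...##/##.## to 6

value(...##/##.##, H) = +1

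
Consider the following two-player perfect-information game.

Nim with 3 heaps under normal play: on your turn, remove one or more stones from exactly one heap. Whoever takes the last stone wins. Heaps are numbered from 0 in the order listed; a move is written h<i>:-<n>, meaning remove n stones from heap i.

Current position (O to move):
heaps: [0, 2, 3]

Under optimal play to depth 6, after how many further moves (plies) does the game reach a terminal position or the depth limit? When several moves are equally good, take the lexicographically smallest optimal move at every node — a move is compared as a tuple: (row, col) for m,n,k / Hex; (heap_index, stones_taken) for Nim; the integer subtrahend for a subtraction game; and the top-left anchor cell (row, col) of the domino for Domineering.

PV length from [(0,2,3)]: 5 plies

ply 1, O at (0,2,3) | h1:-1=-1→(0,1,3); h1:-2=-1→(0,0,3); h2:-1=+1→(0,2,2)*; h2:-2=-1→(0,2,1); h2:-3=-1→(0,2,0)
ply 2, X at (0,2,2) | h1:-1=-1→(0,1,2)*; h1:-2=-1→(0,0,2); h2:-1=-1→(0,2,1); h2:-2=-1→(0,2,0)
ply 3, O at (0,1,2) | h1:-1=-1→(0,0,2); h2:-1=+1→(0,1,1)*; h2:-2=-1→(0,1,0)
ply 4, X at (0,1,1) | h1:-1=-1→(0,0,1)*; h2:-1=-1→(0,1,0)
ply 5, O at (0,0,1) | h2:-1=+1→(0,0,0)*
ply 6: (0,0,0) is terminal -1 (X); from (0,2,3) depth 6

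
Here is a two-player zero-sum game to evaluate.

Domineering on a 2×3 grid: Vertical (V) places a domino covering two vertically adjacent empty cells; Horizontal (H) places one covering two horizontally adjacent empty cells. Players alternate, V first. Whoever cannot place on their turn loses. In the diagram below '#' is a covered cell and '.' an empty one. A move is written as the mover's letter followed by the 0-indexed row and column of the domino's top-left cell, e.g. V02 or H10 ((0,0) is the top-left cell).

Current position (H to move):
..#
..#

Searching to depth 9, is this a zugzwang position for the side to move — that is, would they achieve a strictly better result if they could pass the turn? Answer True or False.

zugzwang(..#/..#, H) = False

ply 1, H at ..#/..# | H00=+1→###/..#*; H10=+1→..#/###
ply 2: ###/..# is terminal -1 (V); from ..#/..# depth 9
if H skipped the turn, V would face:
~ ply 1, V at ..#/..# | V00=+1→#.#/#.#*; V01=+1→.##/.##
~ ply 2: #.#/#.# is terminal -1 (H); from ..#/..# depth 9
compare (H): move=+1 vs pass=-1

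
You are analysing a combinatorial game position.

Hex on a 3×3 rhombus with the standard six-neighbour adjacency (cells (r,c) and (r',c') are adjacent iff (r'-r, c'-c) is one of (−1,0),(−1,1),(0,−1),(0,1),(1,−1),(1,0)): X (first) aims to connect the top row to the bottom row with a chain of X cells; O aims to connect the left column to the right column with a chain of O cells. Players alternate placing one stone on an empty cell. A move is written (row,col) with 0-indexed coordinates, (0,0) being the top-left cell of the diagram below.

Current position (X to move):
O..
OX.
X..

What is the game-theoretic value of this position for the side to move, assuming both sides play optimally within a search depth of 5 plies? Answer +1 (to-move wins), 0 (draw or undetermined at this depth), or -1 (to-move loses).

p1 X@[O../OX./X..]: (0,1)[OX./OX./X..]+1* (0,2)[O.X/OX./X..]+1 (1,2)[O../OXX/X..]+1 (2,1)[O../OX./XX.]+1 (2,2)[O../OX./X.X]+1
p2 O@[OX./OX./X..] terminal -1; root [O../OX./X..] d5

value(O../OX./X.., X) = +1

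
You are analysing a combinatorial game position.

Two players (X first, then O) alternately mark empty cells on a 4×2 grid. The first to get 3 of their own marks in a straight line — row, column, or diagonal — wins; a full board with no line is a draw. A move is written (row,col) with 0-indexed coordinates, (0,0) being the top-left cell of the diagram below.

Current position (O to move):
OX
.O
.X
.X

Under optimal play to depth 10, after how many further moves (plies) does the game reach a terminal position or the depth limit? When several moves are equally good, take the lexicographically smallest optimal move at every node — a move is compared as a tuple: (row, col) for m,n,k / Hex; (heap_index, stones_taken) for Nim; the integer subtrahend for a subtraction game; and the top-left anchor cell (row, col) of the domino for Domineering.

PV length from [OX/.O/.X/.X]: 3 plies

[OX/.O/.X/.X] O move#1: (1,0):+0/OX/OO/.X/.X*, (2,0):+0/OX/.O/OX/.X, (3,0):+0/OX/.O/.X/OX
[OX/OO/.X/.X] X move#2: (2,0):+0/OX/OO/XX/.X*, (3,0):-1/OX/OO/.X/XX
[OX/OO/XX/.X] O move#3: (3,0):+0/OX/OO/XX/OX*
[OX/OO/XX/OX] end (terminal +0, X#4); searched OX/.O/.X/.X to 10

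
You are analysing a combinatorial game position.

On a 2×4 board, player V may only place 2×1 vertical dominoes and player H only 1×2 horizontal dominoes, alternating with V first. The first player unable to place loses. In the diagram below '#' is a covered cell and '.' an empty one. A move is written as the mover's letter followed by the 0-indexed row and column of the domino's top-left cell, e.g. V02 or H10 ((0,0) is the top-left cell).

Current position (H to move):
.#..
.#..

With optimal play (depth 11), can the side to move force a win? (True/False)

H winning at [.#../.#..]: True

[.#../.#..] H move#1: H02:+1/.###/.#..*, H12:+1/.#../.###
[.###/.#..] V move#2: V00:-1/####/##..*
[####/##..] H move#3: H12:+1/####/####*
[####/####] end (terminal -1, V#4); searched .#../.#.. to 11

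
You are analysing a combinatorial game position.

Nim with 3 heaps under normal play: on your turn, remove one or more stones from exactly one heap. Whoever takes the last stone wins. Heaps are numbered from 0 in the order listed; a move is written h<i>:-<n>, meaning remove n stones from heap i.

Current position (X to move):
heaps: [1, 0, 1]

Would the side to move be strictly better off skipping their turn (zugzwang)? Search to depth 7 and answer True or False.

p1 X@[(1,0,1)]: h0:-1[(0,0,1)]-1* h2:-1[(1,0,0)]-1
p2 O@[(0,0,1)]: h2:-1[(0,0,0)]+1*
p3 X@[(0,0,0)] terminal -1; root [(1,0,1)] d7
pass branch (O moves first from the same position):
  | p1 O@[(1,0,1)]: h0:-1[(0,0,1)]-1* h2:-1[(1,0,0)]-1
  | p2 X@[(0,0,1)]: h2:-1[(0,0,0)]+1*
  | p3 O@[(0,0,0)] terminal -1; root [(1,0,1)] d7
X moving scores -1; X passing scores +1

zugzwang((1,0,1), X) = True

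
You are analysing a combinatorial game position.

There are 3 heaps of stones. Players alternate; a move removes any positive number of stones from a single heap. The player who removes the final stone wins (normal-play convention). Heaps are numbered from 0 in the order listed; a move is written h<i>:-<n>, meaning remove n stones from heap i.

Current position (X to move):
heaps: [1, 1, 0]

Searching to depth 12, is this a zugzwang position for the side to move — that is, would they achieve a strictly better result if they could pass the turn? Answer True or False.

zugzwang((1,1,0), X) = True

ply 1, X at (1,1,0) | h0:-1=-1→(0,1,0)*; h1:-1=-1→(1,0,0)
ply 2, O at (0,1,0) | h1:-1=+1→(0,0,0)*
ply 3: (0,0,0) is terminal -1 (X); from (1,1,0) depth 12
pass branch (O moves first from the same position):
  | ply 1, O at (1,1,0) | h0:-1=-1→(0,1,0)*; h1:-1=-1→(1,0,0)
  | ply 2, X at (0,1,0) | h1:-1=+1→(0,0,0)*
  | ply 3: (0,0,0) is terminal -1 (O); from (1,1,0) depth 12
X moving scores -1; X passing scores +1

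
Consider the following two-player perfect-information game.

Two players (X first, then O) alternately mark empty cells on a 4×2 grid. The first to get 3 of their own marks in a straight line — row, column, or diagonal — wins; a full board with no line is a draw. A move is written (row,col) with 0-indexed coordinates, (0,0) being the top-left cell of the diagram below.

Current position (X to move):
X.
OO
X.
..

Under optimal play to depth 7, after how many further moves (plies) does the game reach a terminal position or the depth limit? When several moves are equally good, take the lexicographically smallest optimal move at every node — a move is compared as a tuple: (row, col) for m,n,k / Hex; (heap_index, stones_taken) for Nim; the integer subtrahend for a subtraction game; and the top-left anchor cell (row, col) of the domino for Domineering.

PV length from [X./OO/X./..]: 4 plies

[X./OO/X./..] X move#1: (0,1):+0/XX/OO/X./..*, (2,1):+0/X./OO/XX/.., (3,0):-1/X./OO/X./X., (3,1):+0/X./OO/X./.X
[XX/OO/X./..] O move#2: (2,1):+0/XX/OO/XO/..*, (3,0):+0/XX/OO/X./O., (3,1):+0/XX/OO/X./.O
[XX/OO/XO/..] X move#3: (3,0):-1/XX/OO/XO/X., (3,1):+0/XX/OO/XO/.X*
[XX/OO/XO/.X] O move#4: (3,0):+0/XX/OO/XO/OX*
[XX/OO/XO/OX] end (terminal +0, X#5); searched X./OO/X./.. to 7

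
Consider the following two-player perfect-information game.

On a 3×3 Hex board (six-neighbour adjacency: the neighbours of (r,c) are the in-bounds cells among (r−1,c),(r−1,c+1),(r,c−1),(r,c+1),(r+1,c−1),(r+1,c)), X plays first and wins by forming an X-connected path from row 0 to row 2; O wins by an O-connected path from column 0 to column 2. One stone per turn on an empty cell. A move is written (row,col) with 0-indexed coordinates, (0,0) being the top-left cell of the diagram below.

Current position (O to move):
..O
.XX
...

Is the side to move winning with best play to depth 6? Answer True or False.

O winning at [..O/.XX/...]: True

[..O/.XX/...] O move#1: (0,0):-1/O.O/.XX/..., (0,1):+1/.OO/.XX/...*, (1,0):-1/..O/OXX/..., (2,0):-1/..O/.XX/O.., (2,1):-1/..O/.XX/.O., (2,2):-1/..O/.XX/..O
[.OO/.XX/...] X move#2: (0,0):-1/XOO/.XX/...*, (1,0):-1/.OO/XXX/..., (2,0):-1/.OO/.XX/X.., (2,1):-1/.OO/.XX/.X., (2,2):-1/.OO/.XX/..X
[XOO/.XX/...] O move#3: (1,0):+1/XOO/OXX/...*, (2,0):-1/XOO/.XX/O.., (2,1):-1/XOO/.XX/.O., (2,2):-1/XOO/.XX/..O
[XOO/OXX/...] end (terminal -1, X#4); searched ..O/.XX/... to 6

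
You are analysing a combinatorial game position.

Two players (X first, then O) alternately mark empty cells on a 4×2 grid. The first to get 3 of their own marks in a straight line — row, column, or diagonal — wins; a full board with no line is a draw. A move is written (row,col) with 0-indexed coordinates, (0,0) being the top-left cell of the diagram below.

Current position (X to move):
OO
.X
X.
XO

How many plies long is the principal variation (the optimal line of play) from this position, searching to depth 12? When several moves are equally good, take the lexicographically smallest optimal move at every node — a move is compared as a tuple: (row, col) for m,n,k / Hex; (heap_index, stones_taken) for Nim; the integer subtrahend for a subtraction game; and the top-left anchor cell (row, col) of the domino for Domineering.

PV length from [OO/.X/X./XO]: 1 ply

[OO/.X/X./XO] X move#1: (1,0):+1/OO/XX/X./XO*, (2,1):+0/OO/.X/XX/XO
[OO/XX/X./XO] end (terminal -1, O#2); searched OO/.X/X./XO to 12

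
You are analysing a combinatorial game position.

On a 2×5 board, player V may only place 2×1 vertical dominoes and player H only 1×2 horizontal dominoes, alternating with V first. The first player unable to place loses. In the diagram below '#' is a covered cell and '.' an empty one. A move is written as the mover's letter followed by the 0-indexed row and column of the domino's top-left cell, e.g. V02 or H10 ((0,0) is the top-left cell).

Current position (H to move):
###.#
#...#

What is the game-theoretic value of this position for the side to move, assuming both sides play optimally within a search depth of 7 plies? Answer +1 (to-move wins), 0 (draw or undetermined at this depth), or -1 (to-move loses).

value(###.#/#...#, H) = +1

p1 H@[###.#/#...#]: H11[###.#/###.#]-1 H12[###.#/#.###]+1*
p2 V@[###.#/#.###] terminal -1; root [###.#/#...#] d7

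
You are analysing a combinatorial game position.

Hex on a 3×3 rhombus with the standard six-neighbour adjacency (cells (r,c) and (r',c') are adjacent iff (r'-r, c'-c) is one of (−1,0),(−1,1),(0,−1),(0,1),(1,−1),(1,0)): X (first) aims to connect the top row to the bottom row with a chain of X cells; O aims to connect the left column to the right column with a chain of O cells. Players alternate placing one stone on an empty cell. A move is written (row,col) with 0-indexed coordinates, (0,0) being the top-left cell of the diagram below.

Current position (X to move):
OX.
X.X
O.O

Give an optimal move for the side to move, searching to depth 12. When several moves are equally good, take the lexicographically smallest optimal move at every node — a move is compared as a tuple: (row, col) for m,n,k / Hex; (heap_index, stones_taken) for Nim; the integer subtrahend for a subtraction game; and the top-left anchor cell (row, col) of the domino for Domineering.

X's best at [OX./X.X/O.O]: (2,1)

[OX./X.X/O.O] X move#1: (0,2):-1/OXX/X.X/O.O, (1,1):-1/OX./XXX/O.O, (2,1):+1/OX./X.X/OXO*
[OX./X.X/OXO] O move#2: (0,2):-1/OXO/X.X/OXO*, (1,1):-1/OX./XOX/OXO
[OXO/X.X/OXO] X move#3: (1,1):+1/OXO/XXX/OXO*
[OXO/XXX/OXO] end (terminal -1, O#4); searched OX./X.X/O.O to 12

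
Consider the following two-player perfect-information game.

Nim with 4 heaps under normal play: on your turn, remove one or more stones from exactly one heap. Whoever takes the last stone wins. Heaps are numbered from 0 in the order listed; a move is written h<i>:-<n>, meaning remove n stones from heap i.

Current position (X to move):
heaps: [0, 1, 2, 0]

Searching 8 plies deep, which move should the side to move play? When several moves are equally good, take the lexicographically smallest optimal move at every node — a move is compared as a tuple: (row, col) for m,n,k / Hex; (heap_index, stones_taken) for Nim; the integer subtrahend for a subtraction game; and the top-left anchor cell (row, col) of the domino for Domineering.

ply 1, X at (0,1,2,0) | h1:-1=-1→(0,0,2,0); h2:-1=+1→(0,1,1,0)*; h2:-2=-1→(0,1,0,0)
ply 2, O at (0,1,1,0) | h1:-1=-1→(0,0,1,0)*; h2:-1=-1→(0,1,0,0)
ply 3, X at (0,0,1,0) | h2:-1=+1→(0,0,0,0)*
ply 4: (0,0,0,0) is terminal -1 (O); from (0,1,2,0) depth 8

X's best at [(0,1,2,0)]: h2:-1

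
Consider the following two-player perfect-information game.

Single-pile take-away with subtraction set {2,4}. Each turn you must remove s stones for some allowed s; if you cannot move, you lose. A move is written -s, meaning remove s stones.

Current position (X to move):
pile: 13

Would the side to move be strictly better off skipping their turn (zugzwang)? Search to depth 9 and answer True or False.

zugzwang(13, X) = True

ply 1, X at 13 | -2=-1→11*; -4=-1→9
ply 2, O at 11 | -2=-1→9; -4=+1→7*
ply 3, X at 7 | -2=-1→5*; -4=-1→3
ply 4, O at 5 | -2=-1→3; -4=+1→1*
ply 5: 1 is terminal -1 (X); from 13 depth 9
pass branch (O moves first from the same position):
  | ply 1, O at 13 | -2=-1→11*; -4=-1→9
  | ply 2, X at 11 | -2=-1→9; -4=+1→7*
  | ply 3, O at 7 | -2=-1→5*; -4=-1→3
  | ply 4, X at 5 | -2=-1→3; -4=+1→1*
  | ply 5: 1 is terminal -1 (O); from 13 depth 9
X moving scores -1; X passing scores +1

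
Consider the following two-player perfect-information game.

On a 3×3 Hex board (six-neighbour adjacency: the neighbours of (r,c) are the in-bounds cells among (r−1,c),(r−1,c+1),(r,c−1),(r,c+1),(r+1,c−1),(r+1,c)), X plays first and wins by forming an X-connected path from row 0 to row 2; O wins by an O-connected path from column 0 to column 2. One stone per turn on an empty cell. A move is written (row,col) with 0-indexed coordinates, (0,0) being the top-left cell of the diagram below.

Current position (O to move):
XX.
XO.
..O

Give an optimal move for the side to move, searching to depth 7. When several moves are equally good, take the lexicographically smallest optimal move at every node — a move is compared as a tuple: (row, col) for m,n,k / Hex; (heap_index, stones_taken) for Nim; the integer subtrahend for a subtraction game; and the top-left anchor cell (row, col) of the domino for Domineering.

O's best at [XX./XO./..O]: (2,0)

ply 1, O at XX./XO./..O | (0,2)=-1→XXO/XO./..O; (1,2)=-1→XX./XOO/..O; (2,0)=+1→XX./XO./O.O*; (2,1)=-1→XX./XO./.OO
ply 2, X at XX./XO./O.O | (0,2)=-1→XXX/XO./O.O*; (1,2)=-1→XX./XOX/O.O; (2,1)=-1→XX./XO./OXO
ply 3, O at XXX/XO./O.O | (1,2)=+1→XXX/XOO/O.O*; (2,1)=+1→XXX/XO./OOO
ply 4: XXX/XOO/O.O is terminal -1 (X); from XX./XO./..O depth 7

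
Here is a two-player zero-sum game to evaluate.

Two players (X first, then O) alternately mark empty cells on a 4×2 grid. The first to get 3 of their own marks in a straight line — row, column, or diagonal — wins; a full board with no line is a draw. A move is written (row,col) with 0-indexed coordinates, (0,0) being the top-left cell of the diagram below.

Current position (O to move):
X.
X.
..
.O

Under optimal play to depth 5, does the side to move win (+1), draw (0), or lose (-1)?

ply 1, O at X./X./../.O | (0,1)=-1→XO/X./../.O; (1,1)=-1→X./XO/../.O; (2,0)=+0→X./X./O./.O*; (2,1)=-1→X./X./.O/.O; (3,0)=-1→X./X./../OO
ply 2, X at X./X./O./.O | (0,1)=+0→XX/X./O./.O*; (1,1)=+0→X./XX/O./.O; (2,1)=+0→X./X./OX/.O; (3,0)=+0→X./X./O./XO
ply 3, O at XX/X./O./.O | (1,1)=+0→XX/XO/O./.O*; (2,1)=+0→XX/X./OO/.O; (3,0)=+0→XX/X./O./OO
ply 4, X at XX/XO/O./.O | (2,1)=+0→XX/XO/OX/.O*; (3,0)=-1→XX/XO/O./XO
ply 5, O at XX/XO/OX/.O | (3,0)=+0→XX/XO/OX/OO*
ply 6: XX/XO/OX/OO is terminal +0 (X); from X./X./../.O depth 5

value(X./X./../.O, O) = 0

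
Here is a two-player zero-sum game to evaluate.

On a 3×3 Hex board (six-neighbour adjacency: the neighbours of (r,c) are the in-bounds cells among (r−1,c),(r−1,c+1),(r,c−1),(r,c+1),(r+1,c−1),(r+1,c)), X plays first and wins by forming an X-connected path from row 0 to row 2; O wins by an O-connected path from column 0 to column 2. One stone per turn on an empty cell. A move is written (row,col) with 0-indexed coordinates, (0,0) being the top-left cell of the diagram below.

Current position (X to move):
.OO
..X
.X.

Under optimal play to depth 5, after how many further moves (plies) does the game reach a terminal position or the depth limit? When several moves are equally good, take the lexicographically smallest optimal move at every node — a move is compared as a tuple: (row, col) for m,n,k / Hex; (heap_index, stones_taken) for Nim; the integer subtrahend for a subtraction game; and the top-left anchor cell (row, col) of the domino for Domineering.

PV length from [.OO/..X/.X.]: 2 plies

[.OO/..X/.X.] X move#1: (0,0):-1/XOO/..X/.X.*, (1,0):-1/.OO/X.X/.X., (1,1):-1/.OO/.XX/.X., (2,0):-1/.OO/..X/XX., (2,2):-1/.OO/..X/.XX
[XOO/..X/.X.] O move#2: (1,0):+1/XOO/O.X/.X.*, (1,1):+1/XOO/.OX/.X., (2,0):+1/XOO/..X/OX., (2,2):-1/XOO/..X/.XO
[XOO/O.X/.X.] end (terminal -1, X#3); searched .OO/..X/.X. to 5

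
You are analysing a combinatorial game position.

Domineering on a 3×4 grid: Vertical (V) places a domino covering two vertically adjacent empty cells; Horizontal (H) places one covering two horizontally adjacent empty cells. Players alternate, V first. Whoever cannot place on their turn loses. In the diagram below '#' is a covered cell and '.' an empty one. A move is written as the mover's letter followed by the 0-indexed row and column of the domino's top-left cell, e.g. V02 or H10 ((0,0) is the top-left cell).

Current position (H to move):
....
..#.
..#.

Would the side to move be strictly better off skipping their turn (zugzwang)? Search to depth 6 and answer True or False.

[..../..#./..#.] H move#1: H00:-1/##../..#./..#., H01:-1/.##./..#./..#., H02:-1/..##/..#./..#., H10:+1/..../###./..#.*, H20:-1/..../..#./###.
[..../###./..#.] V move#2: V03:-1/...#/####/..#.*, V13:-1/..../####/..##
[...#/####/..#.] H move#3: H00:+1/##.#/####/..#.*, H01:+1/.###/####/..#., H20:+1/...#/####/###.
[##.#/####/..#.] end (terminal -1, V#4); searched ..../..#./..#. to 6
suppose H passes — search the same position with V to move:
pass> [..../..#./..#.] V move#1: V00:+1/#.../#.#./..#.*, V01:+1/.#../.##./..#., V03:-1/...#/..##/..#., V10:+1/..../#.#./#.#., V11:+1/..../.##./.##., V13:-1/..../..##/..##
pass> [#.../#.#./..#.] H move#2: H01:-1/###./#.#./..#.*, H02:-1/#.##/#.#./..#., H20:-1/#.../#.#./###.
pass> [###./#.#./..#.] V move#3: V03:-1/####/#.##/..#., V11:+1/###./###./.##.*, V13:-1/###./#.##/..##
pass> [###./###./.##.] end (terminal -1, H#4); searched ..../..#./..#. to 6
for H: play +1, pass -1

zugzwang(..../..#./..#., H) = False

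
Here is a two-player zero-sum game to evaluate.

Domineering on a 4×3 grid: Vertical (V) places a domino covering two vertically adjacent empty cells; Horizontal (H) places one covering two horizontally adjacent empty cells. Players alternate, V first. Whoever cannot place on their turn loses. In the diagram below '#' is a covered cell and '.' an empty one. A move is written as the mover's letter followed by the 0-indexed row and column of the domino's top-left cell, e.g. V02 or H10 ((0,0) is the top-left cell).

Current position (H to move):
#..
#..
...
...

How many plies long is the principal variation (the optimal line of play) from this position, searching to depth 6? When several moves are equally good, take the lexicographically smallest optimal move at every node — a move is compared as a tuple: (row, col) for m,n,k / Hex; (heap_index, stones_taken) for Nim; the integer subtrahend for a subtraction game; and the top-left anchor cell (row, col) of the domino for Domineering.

[#../#../.../...] H move#1: H01:-1/###/#../.../...*, H11:-1/#../###/.../..., H20:-1/#../#../##./..., H21:-1/#../#../.##/..., H30:-1/#../#../.../##., H31:-1/#../#../.../.##
[###/#../.../...] V move#2: V11:+1/###/##./.#./...*, V12:-1/###/#.#/..#/..., V20:-1/###/#../#../#.., V21:+1/###/#../.#./.#., V22:-1/###/#../..#/..#
[###/##./.#./...] H move#3: H30:-1/###/##./.#./##.*, H31:-1/###/##./.#./.##
[###/##./.#./##.] V move#4: V12:+1/###/###/.##/##.*, V22:+1/###/##./.##/###
[###/###/.##/##.] end (terminal -1, H#5); searched #../#../.../... to 6

PV length from [#../#../.../...]: 4 plies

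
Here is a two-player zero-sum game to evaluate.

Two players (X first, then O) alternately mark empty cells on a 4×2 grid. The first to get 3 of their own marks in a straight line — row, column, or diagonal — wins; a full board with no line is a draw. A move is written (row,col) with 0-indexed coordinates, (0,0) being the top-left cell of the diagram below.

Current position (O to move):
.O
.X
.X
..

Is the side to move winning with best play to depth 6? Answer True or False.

p1 O@[.O/.X/.X/..]: (0,0)[OO/.X/.X/..]-1 (1,0)[.O/OX/.X/..]-1 (2,0)[.O/.X/OX/..]-1 (3,0)[.O/.X/.X/O.]-1 (3,1)[.O/.X/.X/.O]+0*
p2 X@[.O/.X/.X/.O]: (0,0)[XO/.X/.X/.O]+0* (1,0)[.O/XX/.X/.O]+0 (2,0)[.O/.X/XX/.O]+0 (3,0)[.O/.X/.X/XO]+0
p3 O@[XO/.X/.X/.O]: (1,0)[XO/OX/.X/.O]+0* (2,0)[XO/.X/OX/.O]+0 (3,0)[XO/.X/.X/OO]+0
p4 X@[XO/OX/.X/.O]: (2,0)[XO/OX/XX/.O]+0* (3,0)[XO/OX/.X/XO]+0
p5 O@[XO/OX/XX/.O]: (3,0)[XO/OX/XX/OO]+0*
p6 X@[XO/OX/XX/OO] terminal +0; root [.O/.X/.X/..] d6

O winning at [.O/.X/.X/..]: False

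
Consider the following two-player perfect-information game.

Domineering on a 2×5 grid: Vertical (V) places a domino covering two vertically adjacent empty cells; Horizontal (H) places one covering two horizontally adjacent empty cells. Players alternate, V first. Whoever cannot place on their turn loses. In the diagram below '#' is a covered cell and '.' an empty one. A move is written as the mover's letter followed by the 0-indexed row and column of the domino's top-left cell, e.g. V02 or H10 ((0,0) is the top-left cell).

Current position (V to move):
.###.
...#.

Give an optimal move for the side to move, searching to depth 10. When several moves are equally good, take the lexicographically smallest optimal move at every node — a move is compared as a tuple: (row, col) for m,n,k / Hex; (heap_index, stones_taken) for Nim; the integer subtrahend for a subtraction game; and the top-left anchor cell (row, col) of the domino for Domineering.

[.###./...#.] V move#1: V00:+1/####./#..#.*, V04:-1/.####/...##
[####./#..#.] H move#2: H11:-1/####./####.*
[####./####.] V move#3: V04:+1/#####/#####*
[#####/#####] end (terminal -1, H#4); searched .###./...#. to 10

V's best at [.###./...#.]: V00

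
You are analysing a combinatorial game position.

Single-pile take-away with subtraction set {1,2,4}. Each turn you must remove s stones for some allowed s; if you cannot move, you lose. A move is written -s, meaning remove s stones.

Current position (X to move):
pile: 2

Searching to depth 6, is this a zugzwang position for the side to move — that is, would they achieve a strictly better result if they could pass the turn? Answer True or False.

ply 1, X at 2 | -1=-1→1; -2=+1→0*
ply 2: 0 is terminal -1 (O); from 2 depth 6
if X skipped the turn, O would face:
~ ply 1, O at 2 | -1=-1→1; -2=+1→0*
~ ply 2: 0 is terminal -1 (X); from 2 depth 6
compare (X): move=+1 vs pass=-1

zugzwang(2, X) = False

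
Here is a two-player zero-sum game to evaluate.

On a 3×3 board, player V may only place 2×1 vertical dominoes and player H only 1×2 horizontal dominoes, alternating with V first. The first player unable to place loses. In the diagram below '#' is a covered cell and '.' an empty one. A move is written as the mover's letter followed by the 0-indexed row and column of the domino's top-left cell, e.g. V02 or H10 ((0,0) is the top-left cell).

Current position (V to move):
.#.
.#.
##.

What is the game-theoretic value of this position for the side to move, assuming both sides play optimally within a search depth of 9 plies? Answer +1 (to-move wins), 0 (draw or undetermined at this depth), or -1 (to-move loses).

value(.#./.#./##., V) = +1

p1 V@[.#./.#./##.]: V00[##./##./##.]+1* V02[.##/.##/##.]+1 V12[.#./.##/###]+1
p2 H@[##./##./##.] terminal -1; root [.#./.#./##.] d9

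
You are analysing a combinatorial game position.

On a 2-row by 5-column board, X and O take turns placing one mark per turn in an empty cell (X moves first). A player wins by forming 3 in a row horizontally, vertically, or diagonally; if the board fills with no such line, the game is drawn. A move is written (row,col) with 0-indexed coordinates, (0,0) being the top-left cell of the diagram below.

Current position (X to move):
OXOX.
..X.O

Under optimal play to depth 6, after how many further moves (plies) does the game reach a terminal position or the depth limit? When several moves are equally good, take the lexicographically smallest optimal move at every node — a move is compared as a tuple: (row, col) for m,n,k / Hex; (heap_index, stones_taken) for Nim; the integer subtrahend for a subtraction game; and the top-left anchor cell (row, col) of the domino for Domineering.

PV length from [OXOX./..X.O]: 3 plies

ply 1, X at OXOX./..X.O | (0,4)=+0→OXOXX/..X.O; (1,0)=+0→OXOX./X.X.O; (1,1)=+1→OXOX./.XX.O*; (1,3)=+0→OXOX./..XXO
ply 2, O at OXOX./.XX.O | (0,4)=-1→OXOXO/.XX.O*; (1,0)=-1→OXOX./OXX.O; (1,3)=-1→OXOX./.XXOO
ply 3, X at OXOXO/.XX.O | (1,0)=+1→OXOXO/XXX.O*; (1,3)=+1→OXOXO/.XXXO
ply 4: OXOXO/XXX.O is terminal -1 (O); from OXOX./..X.O depth 6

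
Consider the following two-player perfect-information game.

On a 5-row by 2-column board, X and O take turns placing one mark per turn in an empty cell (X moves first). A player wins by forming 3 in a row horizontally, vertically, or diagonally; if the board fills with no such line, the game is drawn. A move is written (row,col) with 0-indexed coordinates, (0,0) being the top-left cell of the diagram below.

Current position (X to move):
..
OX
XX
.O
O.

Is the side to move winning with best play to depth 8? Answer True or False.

X winning at [../OX/XX/.O/O.]: True

ply 1, X at ../OX/XX/.O/O. | (0,0)=+0→X./OX/XX/.O/O.; (0,1)=+1→.X/OX/XX/.O/O.*; (3,0)=+0→../OX/XX/XO/O.; (4,1)=+0→../OX/XX/.O/OX
ply 2: .X/OX/XX/.O/O. is terminal -1 (O); from ../OX/XX/.O/O. depth 8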